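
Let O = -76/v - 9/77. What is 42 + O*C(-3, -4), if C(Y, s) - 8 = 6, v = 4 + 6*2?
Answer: -575/22 ≈ -26.136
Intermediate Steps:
v = 16 (v = 4 + 12 = 16)
C(Y, s) = 14 (C(Y, s) = 8 + 6 = 14)
O = -1499/308 (O = -76/16 - 9/77 = -76*1/16 - 9*1/77 = -19/4 - 9/77 = -1499/308 ≈ -4.8669)
42 + O*C(-3, -4) = 42 - 1499/308*14 = 42 - 1499/22 = -575/22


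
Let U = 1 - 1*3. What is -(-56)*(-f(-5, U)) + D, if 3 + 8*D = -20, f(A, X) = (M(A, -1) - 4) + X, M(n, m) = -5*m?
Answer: 425/8 ≈ 53.125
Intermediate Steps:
U = -2 (U = 1 - 3 = -2)
f(A, X) = 1 + X (f(A, X) = (-5*(-1) - 4) + X = (5 - 4) + X = 1 + X)
D = -23/8 (D = -3/8 + (1/8)*(-20) = -3/8 - 5/2 = -23/8 ≈ -2.8750)
-(-56)*(-f(-5, U)) + D = -(-56)*(-(1 - 2)) - 23/8 = -(-56)*(-1*(-1)) - 23/8 = -(-56) - 23/8 = -28*(-2) - 23/8 = 56 - 23/8 = 425/8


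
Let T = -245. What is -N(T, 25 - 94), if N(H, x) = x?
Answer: 69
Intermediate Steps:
-N(T, 25 - 94) = -(25 - 94) = -1*(-69) = 69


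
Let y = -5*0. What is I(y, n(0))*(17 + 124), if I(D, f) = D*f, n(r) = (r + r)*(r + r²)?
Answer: 0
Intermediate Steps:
y = 0
n(r) = 2*r*(r + r²) (n(r) = (2*r)*(r + r²) = 2*r*(r + r²))
I(y, n(0))*(17 + 124) = (0*(2*0²*(1 + 0)))*(17 + 124) = (0*(2*0*1))*141 = (0*0)*141 = 0*141 = 0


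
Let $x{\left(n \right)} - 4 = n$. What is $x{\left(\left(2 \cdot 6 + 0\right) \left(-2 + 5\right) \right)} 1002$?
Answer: $40080$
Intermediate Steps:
$x{\left(n \right)} = 4 + n$
$x{\left(\left(2 \cdot 6 + 0\right) \left(-2 + 5\right) \right)} 1002 = \left(4 + \left(2 \cdot 6 + 0\right) \left(-2 + 5\right)\right) 1002 = \left(4 + \left(12 + 0\right) 3\right) 1002 = \left(4 + 12 \cdot 3\right) 1002 = \left(4 + 36\right) 1002 = 40 \cdot 1002 = 40080$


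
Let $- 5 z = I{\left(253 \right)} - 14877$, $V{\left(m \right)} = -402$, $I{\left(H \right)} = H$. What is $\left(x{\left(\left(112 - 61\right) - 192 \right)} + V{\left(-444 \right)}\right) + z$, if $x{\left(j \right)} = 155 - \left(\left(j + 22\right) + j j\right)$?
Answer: $- \frac{85421}{5} \approx -17084.0$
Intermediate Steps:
$z = \frac{14624}{5}$ ($z = - \frac{253 - 14877}{5} = \left(- \frac{1}{5}\right) \left(-14624\right) = \frac{14624}{5} \approx 2924.8$)
$x{\left(j \right)} = 133 - j - j^{2}$ ($x{\left(j \right)} = 155 - \left(\left(22 + j\right) + j^{2}\right) = 155 - \left(22 + j + j^{2}\right) = 133 - j - j^{2}$)
$\left(x{\left(\left(112 - 61\right) - 192 \right)} + V{\left(-444 \right)}\right) + z = \left(\left(133 - \left(\left(112 - 61\right) - 192\right) - \left(\left(112 - 61\right) - 192\right)^{2}\right) - 402\right) + \frac{14624}{5} = \left(\left(133 - \left(51 - 192\right) - \left(51 - 192\right)^{2}\right) - 402\right) + \frac{14624}{5} = \left(\left(133 - -141 - \left(-141\right)^{2}\right) - 402\right) + \frac{14624}{5} = \left(\left(133 + 141 - 19881\right) - 402\right) + \frac{14624}{5} = \left(-19607 - 402\right) + \frac{14624}{5} = -20009 + \frac{14624}{5} = - \frac{85421}{5}$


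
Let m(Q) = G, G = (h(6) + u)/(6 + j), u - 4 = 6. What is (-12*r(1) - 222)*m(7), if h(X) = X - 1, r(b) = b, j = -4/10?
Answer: -8775/14 ≈ -626.79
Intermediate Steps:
u = 10 (u = 4 + 6 = 10)
j = -⅖ (j = -4*⅒ = -⅖ ≈ -0.40000)
h(X) = -1 + X
G = 75/28 (G = ((-1 + 6) + 10)/(6 - ⅖) = (5 + 10)/(28/5) = 15*(5/28) = 75/28 ≈ 2.6786)
m(Q) = 75/28
(-12*r(1) - 222)*m(7) = (-12*1 - 222)*(75/28) = (-12 - 222)*(75/28) = -234*75/28 = -8775/14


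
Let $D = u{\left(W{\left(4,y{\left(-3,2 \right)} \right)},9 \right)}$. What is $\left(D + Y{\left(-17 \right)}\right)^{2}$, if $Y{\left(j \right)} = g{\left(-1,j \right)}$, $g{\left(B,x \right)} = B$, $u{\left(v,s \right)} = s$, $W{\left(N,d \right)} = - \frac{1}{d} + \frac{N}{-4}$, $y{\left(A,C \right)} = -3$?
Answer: $64$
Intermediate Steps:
$W{\left(N,d \right)} = - \frac{1}{d} - \frac{N}{4}$ ($W{\left(N,d \right)} = - \frac{1}{d} + N \left(- \frac{1}{4}\right) = - \frac{1}{d} - \frac{N}{4}$)
$D = 9$
$Y{\left(j \right)} = -1$
$\left(D + Y{\left(-17 \right)}\right)^{2} = \left(9 - 1\right)^{2} = 8^{2} = 64$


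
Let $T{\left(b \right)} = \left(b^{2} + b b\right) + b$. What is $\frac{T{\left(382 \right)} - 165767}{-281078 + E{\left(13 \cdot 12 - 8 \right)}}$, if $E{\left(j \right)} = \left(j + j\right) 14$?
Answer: $- \frac{126463}{276934} \approx -0.45665$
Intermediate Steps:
$E{\left(j \right)} = 28 j$ ($E{\left(j \right)} = 2 j 14 = 28 j$)
$T{\left(b \right)} = b + 2 b^{2}$ ($T{\left(b \right)} = \left(b^{2} + b^{2}\right) + b = 2 b^{2} + b = b + 2 b^{2}$)
$\frac{T{\left(382 \right)} - 165767}{-281078 + E{\left(13 \cdot 12 - 8 \right)}} = \frac{382 \left(1 + 2 \cdot 382\right) - 165767}{-281078 + 28 \left(13 \cdot 12 - 8\right)} = \frac{382 \left(1 + 764\right) + \left(\left(-70387 + 100649\right) - 196029\right)}{-281078 + 28 \left(156 - 8\right)} = \frac{382 \cdot 765 + \left(30262 - 196029\right)}{-281078 + 28 \cdot 148} = \frac{292230 - 165767}{-281078 + 4144} = \frac{126463}{-276934} = 126463 \left(- \frac{1}{276934}\right) = - \frac{126463}{276934}$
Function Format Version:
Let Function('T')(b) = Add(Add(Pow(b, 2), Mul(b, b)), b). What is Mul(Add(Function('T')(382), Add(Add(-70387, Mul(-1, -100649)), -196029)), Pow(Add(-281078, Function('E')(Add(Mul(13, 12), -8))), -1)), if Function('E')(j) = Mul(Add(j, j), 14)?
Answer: Rational(-126463, 276934) ≈ -0.45665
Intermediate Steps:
Function('E')(j) = Mul(28, j) (Function('E')(j) = Mul(Mul(2, j), 14) = Mul(28, j))
Function('T')(b) = Add(b, Mul(2, Pow(b, 2))) (Function('T')(b) = Add(Add(Pow(b, 2), Pow(b, 2)), b) = Add(Mul(2, Pow(b, 2)), b) = Add(b, Mul(2, Pow(b, 2))))
Mul(Add(Function('T')(382), Add(Add(-70387, Mul(-1, -100649)), -196029)), Pow(Add(-281078, Function('E')(Add(Mul(13, 12), -8))), -1)) = Mul(Add(Mul(382, Add(1, Mul(2, 382))), Add(Add(-70387, Mul(-1, -100649)), -196029)), Pow(Add(-281078, Mul(28, Add(Mul(13, 12), -8))), -1)) = Mul(Add(Mul(382, Add(1, 764)), Add(Add(-70387, 100649), -196029)), Pow(Add(-281078, Mul(28, Add(156, -8))), -1)) = Mul(Add(Mul(382, 765), Add(30262, -196029)), Pow(Add(-281078, Mul(28, 148)), -1)) = Mul(Add(292230, -165767), Pow(Add(-281078, 4144), -1)) = Mul(126463, Pow(-276934, -1)) = Mul(126463, Rational(-1, 276934)) = Rational(-126463, 276934)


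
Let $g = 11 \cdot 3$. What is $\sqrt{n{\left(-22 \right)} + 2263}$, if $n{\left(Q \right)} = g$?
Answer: $2 \sqrt{574} \approx 47.917$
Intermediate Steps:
$g = 33$
$n{\left(Q \right)} = 33$
$\sqrt{n{\left(-22 \right)} + 2263} = \sqrt{33 + 2263} = \sqrt{2296} = 2 \sqrt{574}$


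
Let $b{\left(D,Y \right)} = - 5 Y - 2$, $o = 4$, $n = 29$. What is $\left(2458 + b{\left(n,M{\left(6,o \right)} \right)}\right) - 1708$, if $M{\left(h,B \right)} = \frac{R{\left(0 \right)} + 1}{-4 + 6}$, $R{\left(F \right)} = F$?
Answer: $\frac{1491}{2} \approx 745.5$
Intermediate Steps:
$M{\left(h,B \right)} = \frac{1}{2}$ ($M{\left(h,B \right)} = \frac{0 + 1}{-4 + 6} = 1 \cdot \frac{1}{2} = \frac{1}{2}$)
$b{\left(D,Y \right)} = -2 - 5 Y$
$\left(2458 + b{\left(n,M{\left(6,o \right)} \right)}\right) - 1708 = \left(2458 - \frac{9}{2}\right) - 1708 = \frac{4907}{2} - 1708 = \frac{1491}{2}$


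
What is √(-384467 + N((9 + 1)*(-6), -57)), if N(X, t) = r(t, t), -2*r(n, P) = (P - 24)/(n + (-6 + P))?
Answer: I*√153786935/20 ≈ 620.05*I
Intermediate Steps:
r(n, P) = -(-24 + P)/(2*(-6 + P + n)) (r(n, P) = -(P - 24)/(2*(n + (-6 + P))) = -(-24 + P)/(2*(-6 + P + n)))
N(X, t) = (12 - t/2)/(-6 + 2*t) (N(X, t) = (12 - t/2)/(-6 + t + t) = (12 - t/2)/(-6 + 2*t))
√(-384467 + N((9 + 1)*(-6), -57)) = √(-384467 + (24 - 1*(-57))/(4*(-3 - 57))) = √(-384467 + (¼)*(24 + 57)/(-60)) = √(-384467 + (¼)*(-1/60)*81) = √(-384467 - 27/80) = √(-30757387/80) = I*√153786935/20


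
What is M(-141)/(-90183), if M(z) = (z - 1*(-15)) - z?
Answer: -5/30061 ≈ -0.00016633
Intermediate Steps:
M(z) = 15 (M(z) = (z + 15) - z = (15 + z) - z = 15)
M(-141)/(-90183) = 15/(-90183) = 15*(-1/90183) = -5/30061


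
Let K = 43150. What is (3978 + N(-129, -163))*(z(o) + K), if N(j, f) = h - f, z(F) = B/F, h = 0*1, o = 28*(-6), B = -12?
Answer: 2501582241/14 ≈ 1.7868e+8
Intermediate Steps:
o = -168
h = 0
z(F) = -12/F
N(j, f) = -f (N(j, f) = 0 - f = -f)
(3978 + N(-129, -163))*(z(o) + K) = (3978 - 1*(-163))*(-12/(-168) + 43150) = (3978 + 163)*(-12*(-1/168) + 43150) = 4141*(1/14 + 43150) = 4141*(604101/14) = 2501582241/14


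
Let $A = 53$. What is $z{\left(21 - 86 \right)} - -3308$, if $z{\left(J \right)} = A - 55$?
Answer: $3306$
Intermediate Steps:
$z{\left(J \right)} = -2$ ($z{\left(J \right)} = 53 - 55 = -2$)
$z{\left(21 - 86 \right)} - -3308 = -2 - -3308 = -2 + 3308 = 3306$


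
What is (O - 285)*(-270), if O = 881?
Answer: -160920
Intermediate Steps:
(O - 285)*(-270) = (881 - 285)*(-270) = 596*(-270) = -160920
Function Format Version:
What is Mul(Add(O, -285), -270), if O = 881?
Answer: -160920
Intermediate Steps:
Mul(Add(O, -285), -270) = Mul(Add(881, -285), -270) = Mul(596, -270) = -160920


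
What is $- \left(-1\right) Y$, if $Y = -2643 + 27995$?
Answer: $25352$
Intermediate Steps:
$Y = 25352$
$- \left(-1\right) Y = - \left(-1\right) 25352 = \left(-1\right) \left(-25352\right) = 25352$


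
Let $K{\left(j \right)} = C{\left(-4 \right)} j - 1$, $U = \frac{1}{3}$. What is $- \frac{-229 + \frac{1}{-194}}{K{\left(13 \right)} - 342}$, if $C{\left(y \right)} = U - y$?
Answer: $- \frac{133281}{166840} \approx -0.79885$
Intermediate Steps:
$U = \frac{1}{3} \approx 0.33333$
$C{\left(y \right)} = \frac{1}{3} - y$
$K{\left(j \right)} = -1 + \frac{13 j}{3}$ ($K{\left(j \right)} = \left(\frac{1}{3} - -4\right) j - 1 = \left(\frac{1}{3} + 4\right) j - 1 = \frac{13 j}{3} - 1 = -1 + \frac{13 j}{3}$)
$- \frac{-229 + \frac{1}{-194}}{K{\left(13 \right)} - 342} = - \frac{-229 + \frac{1}{-194}}{\left(-1 + \frac{13}{3} \cdot 13\right) - 342} = - \frac{-229 - \frac{1}{194}}{\left(-1 + \frac{169}{3}\right) - 342} = - \frac{-44427}{194 \left(\frac{166}{3} - 342\right)} = - \frac{-44427}{194 \left(- \frac{860}{3}\right)} = - \frac{\left(-44427\right) \left(-3\right)}{194 \cdot 860} = \left(-1\right) \frac{133281}{166840} = - \frac{133281}{166840}$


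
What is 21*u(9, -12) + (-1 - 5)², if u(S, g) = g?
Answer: -216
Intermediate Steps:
21*u(9, -12) + (-1 - 5)² = 21*(-12) + (-1 - 5)² = -252 + (-6)² = -252 + 36 = -216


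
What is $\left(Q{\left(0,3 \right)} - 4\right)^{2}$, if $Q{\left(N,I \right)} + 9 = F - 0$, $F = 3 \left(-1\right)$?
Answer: $256$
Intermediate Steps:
$F = -3$
$Q{\left(N,I \right)} = -12$ ($Q{\left(N,I \right)} = -9 - 3 = -12$)
$\left(Q{\left(0,3 \right)} - 4\right)^{2} = \left(-12 - 4\right)^{2} = \left(-16\right)^{2} = 256$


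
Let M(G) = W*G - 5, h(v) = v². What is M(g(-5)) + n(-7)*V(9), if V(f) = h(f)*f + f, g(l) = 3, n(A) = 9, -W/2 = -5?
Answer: 6667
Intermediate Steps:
W = 10 (W = -2*(-5) = 10)
M(G) = -5 + 10*G (M(G) = 10*G - 5 = -5 + 10*G)
V(f) = f + f³ (V(f) = f²*f + f = f³ + f = f + f³)
M(g(-5)) + n(-7)*V(9) = (-5 + 10*3) + 9*(9 + 9³) = (-5 + 30) + 9*(9 + 729) = 25 + 9*738 = 25 + 6642 = 6667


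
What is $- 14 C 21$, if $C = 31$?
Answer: $-9114$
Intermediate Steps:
$- 14 C 21 = \left(-14\right) 31 \cdot 21 = \left(-434\right) 21 = -9114$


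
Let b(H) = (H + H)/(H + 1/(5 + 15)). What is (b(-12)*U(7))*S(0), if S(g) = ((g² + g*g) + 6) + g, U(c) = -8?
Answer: -23040/239 ≈ -96.402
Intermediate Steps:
S(g) = 6 + g + 2*g² (S(g) = ((g² + g²) + 6) + g = (2*g² + 6) + g = (6 + 2*g²) + g = 6 + g + 2*g²)
b(H) = 2*H/(1/20 + H) (b(H) = (2*H)/(H + 1/20) = (2*H)/(1/20 + H) = 2*H/(1/20 + H))
(b(-12)*U(7))*S(0) = ((40*(-12)/(1 + 20*(-12)))*(-8))*(6 + 0 + 2*0²) = ((40*(-12)/(1 - 240))*(-8))*(6 + 0 + 2*0) = ((40*(-12)/(-239))*(-8))*(6 + 0 + 0) = ((40*(-12)*(-1/239))*(-8))*6 = ((480/239)*(-8))*6 = -3840/239*6 = -23040/239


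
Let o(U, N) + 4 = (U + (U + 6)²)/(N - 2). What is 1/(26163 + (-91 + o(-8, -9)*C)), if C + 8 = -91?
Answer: 1/26432 ≈ 3.7833e-5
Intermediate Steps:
C = -99 (C = -8 - 91 = -99)
o(U, N) = -4 + (U + (6 + U)²)/(-2 + N) (o(U, N) = -4 + (U + (U + 6)²)/(N - 2) = -4 + (U + (6 + U)²)/(-2 + N))
1/(26163 + (-91 + o(-8, -9)*C)) = 1/(26163 + (-91 + ((8 - 8 + (6 - 8)² - 4*(-9))/(-2 - 9))*(-99))) = 1/(26163 + (-91 + ((8 - 8 + (-2)² + 36)/(-11))*(-99))) = 1/(26163 + (-91 - (8 - 8 + 4 + 36)/11*(-99))) = 1/(26163 + (-91 - 1/11*40*(-99))) = 1/(26163 + (-91 - 40/11*(-99))) = 1/(26163 + (-91 + 360)) = 1/(26163 + 269) = 1/26432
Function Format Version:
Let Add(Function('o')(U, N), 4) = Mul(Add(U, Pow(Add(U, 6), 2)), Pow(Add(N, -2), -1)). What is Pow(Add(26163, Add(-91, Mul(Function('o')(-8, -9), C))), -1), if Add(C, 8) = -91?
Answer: Rational(1, 26432) ≈ 3.7833e-5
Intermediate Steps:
C = -99 (C = Add(-8, -91) = -99)
Function('o')(U, N) = Add(-4, Mul(Pow(Add(-2, N), -1), Add(U, Pow(Add(6, U), 2)))) (Function('o')(U, N) = Add(-4, Mul(Add(U, Pow(Add(U, 6), 2)), Pow(Add(N, -2), -1))) = Add(-4, Mul(Add(U, Pow(Add(6, U), 2)), Pow(Add(-2, N), -1))) = Add(-4, Mul(Pow(Add(-2, N), -1), Add(U, Pow(Add(6, U), 2)))))
Pow(Add(26163, Add(-91, Mul(Function('o')(-8, -9), C))), -1) = Pow(Add(26163, Add(-91, Mul(Mul(Pow(Add(-2, -9), -1), Add(8, -8, Pow(Add(6, -8), 2), Mul(-4, -9))), -99))), -1) = Pow(Add(26163, Add(-91, Mul(Mul(Pow(-11, -1), Add(8, -8, Pow(-2, 2), 36)), -99))), -1) = Pow(Add(26163, Add(-91, Mul(Mul(Rational(-1, 11), Add(8, -8, 4, 36)), -99))), -1) = Pow(Add(26163, Add(-91, Mul(Mul(Rational(-1, 11), 40), -99))), -1) = Pow(Add(26163, Add(-91, Mul(Rational(-40, 11), -99))), -1) = Pow(Add(26163, Add(-91, 360)), -1) = Pow(Add(26163, 269), -1) = Pow(26432, -1) = Rational(1, 26432)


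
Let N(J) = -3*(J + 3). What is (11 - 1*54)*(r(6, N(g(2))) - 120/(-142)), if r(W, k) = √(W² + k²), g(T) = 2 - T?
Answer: -2580/71 - 129*√13 ≈ -501.45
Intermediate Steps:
N(J) = -9 - 3*J (N(J) = -3*(3 + J) = -9 - 3*J)
(11 - 1*54)*(r(6, N(g(2))) - 120/(-142)) = (11 - 1*54)*(√(6² + (-9 - 3*(2 - 1*2))²) - 120/(-142)) = (11 - 54)*(√(36 + (-9 - 3*(2 - 2))²) - 120*(-1/142)) = -43*(√(36 + (-9 - 3*0)²) + 60/71) = -43*(√(36 + (-9 + 0)²) + 60/71) = -43*(√(36 + (-9)²) + 60/71) = -43*(√(36 + 81) + 60/71) = -43*(√117 + 60/71) = -43*(3*√13 + 60/71) = -43*(60/71 + 3*√13) = -2580/71 - 129*√13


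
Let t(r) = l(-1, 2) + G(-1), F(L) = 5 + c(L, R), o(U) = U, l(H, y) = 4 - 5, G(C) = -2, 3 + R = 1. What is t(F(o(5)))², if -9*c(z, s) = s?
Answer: 9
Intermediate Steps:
R = -2 (R = -3 + 1 = -2)
l(H, y) = -1
c(z, s) = -s/9
F(L) = 47/9 (F(L) = 5 - ⅑*(-2) = 5 + 2/9 = 47/9)
t(r) = -3 (t(r) = -1 - 2 = -3)
t(F(o(5)))² = (-3)² = 9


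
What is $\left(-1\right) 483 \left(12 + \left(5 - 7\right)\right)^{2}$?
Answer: $-48300$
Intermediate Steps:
$\left(-1\right) 483 \left(12 + \left(5 - 7\right)\right)^{2} = - 483 \left(12 - 2\right)^{2} = - 483 \cdot 10^{2} = \left(-483\right) 100 = -48300$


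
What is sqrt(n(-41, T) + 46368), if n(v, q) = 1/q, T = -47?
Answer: sqrt(102426865)/47 ≈ 215.33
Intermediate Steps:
sqrt(n(-41, T) + 46368) = sqrt(1/(-47) + 46368) = sqrt(-1/47 + 46368) = sqrt(2179295/47) = sqrt(102426865)/47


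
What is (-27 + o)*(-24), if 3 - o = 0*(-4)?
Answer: 576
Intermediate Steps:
o = 3 (o = 3 - 0*(-4) = 3 - 1*0 = 3 + 0 = 3)
(-27 + o)*(-24) = (-27 + 3)*(-24) = -24*(-24) = 576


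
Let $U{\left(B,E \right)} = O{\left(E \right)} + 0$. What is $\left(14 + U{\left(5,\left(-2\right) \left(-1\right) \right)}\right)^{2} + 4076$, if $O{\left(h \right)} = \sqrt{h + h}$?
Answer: $4332$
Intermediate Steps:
$O{\left(h \right)} = \sqrt{2} \sqrt{h}$ ($O{\left(h \right)} = \sqrt{2 h} = \sqrt{2} \sqrt{h}$)
$U{\left(B,E \right)} = \sqrt{2} \sqrt{E}$ ($U{\left(B,E \right)} = \sqrt{2} \sqrt{E} + 0 = \sqrt{2} \sqrt{E}$)
$\left(14 + U{\left(5,\left(-2\right) \left(-1\right) \right)}\right)^{2} + 4076 = \left(14 + \sqrt{2} \sqrt{\left(-2\right) \left(-1\right)}\right)^{2} + 4076 = \left(14 + \sqrt{2} \sqrt{2}\right)^{2} + 4076 = \left(14 + 2\right)^{2} + 4076 = 16^{2} + 4076 = 256 + 4076 = 4332$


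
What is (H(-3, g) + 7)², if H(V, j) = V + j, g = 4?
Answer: 64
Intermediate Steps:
(H(-3, g) + 7)² = ((-3 + 4) + 7)² = (1 + 7)² = 8² = 64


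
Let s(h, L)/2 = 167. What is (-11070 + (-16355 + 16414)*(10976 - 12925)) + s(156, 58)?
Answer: -125727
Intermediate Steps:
s(h, L) = 334 (s(h, L) = 2*167 = 334)
(-11070 + (-16355 + 16414)*(10976 - 12925)) + s(156, 58) = (-11070 + (-16355 + 16414)*(10976 - 12925)) + 334 = (-11070 + 59*(-1949)) + 334 = (-11070 - 114991) + 334 = -126061 + 334 = -125727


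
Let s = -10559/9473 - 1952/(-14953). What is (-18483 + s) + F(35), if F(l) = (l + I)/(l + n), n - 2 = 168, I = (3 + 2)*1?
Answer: -107347201994026/5807640529 ≈ -18484.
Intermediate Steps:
I = 5 (I = 5*1 = 5)
n = 170 (n = 2 + 168 = 170)
s = -139397431/141649769 (s = -10559*1/9473 - 1952*(-1/14953) = -10559/9473 + 1952/14953 = -139397431/141649769 ≈ -0.98410)
F(l) = (5 + l)/(170 + l) (F(l) = (l + 5)/(l + 170) = (5 + l)/(170 + l))
(-18483 + s) + F(35) = (-18483 - 139397431/141649769) + (5 + 35)/(170 + 35) = -2618252077858/141649769 + 40/205 = -2618252077858/141649769 + (1/205)*40 = -2618252077858/141649769 + 8/41 = -107347201994026/5807640529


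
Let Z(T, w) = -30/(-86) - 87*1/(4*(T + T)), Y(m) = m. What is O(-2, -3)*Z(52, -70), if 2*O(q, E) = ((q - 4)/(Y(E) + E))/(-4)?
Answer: -2499/143104 ≈ -0.017463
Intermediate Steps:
Z(T, w) = 15/43 - 87/(8*T) (Z(T, w) = -30*(-1/86) - 87*1/(8*T) = 15/43 - 87*1/(8*T) = 15/43 - 87/(8*T))
O(q, E) = -(-4 + q)/(16*E) (O(q, E) = (((q - 4)/(E + E))/(-4))/2 = (((-4 + q)/((2*E)))*(-1/4))/2 = (((-4 + q)*(1/(2*E)))*(-1/4))/2 = (((-4 + q)/(2*E))*(-1/4))/2 = (-(-4 + q)/(8*E))/2 = -(-4 + q)/(16*E))
O(-2, -3)*Z(52, -70) = ((1/16)*(4 - 1*(-2))/(-3))*((3/344)*(-1247 + 40*52)/52) = ((1/16)*(-1/3)*(4 + 2))*((3/344)*(1/52)*(-1247 + 2080)) = ((1/16)*(-1/3)*6)*((3/344)*(1/52)*833) = -1/8*2499/17888 = -2499/143104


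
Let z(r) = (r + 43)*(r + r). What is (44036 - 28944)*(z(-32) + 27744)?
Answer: 408087680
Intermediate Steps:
z(r) = 2*r*(43 + r) (z(r) = (43 + r)*(2*r) = 2*r*(43 + r))
(44036 - 28944)*(z(-32) + 27744) = (44036 - 28944)*(2*(-32)*(43 - 32) + 27744) = 15092*(2*(-32)*11 + 27744) = 15092*(-704 + 27744) = 15092*27040 = 408087680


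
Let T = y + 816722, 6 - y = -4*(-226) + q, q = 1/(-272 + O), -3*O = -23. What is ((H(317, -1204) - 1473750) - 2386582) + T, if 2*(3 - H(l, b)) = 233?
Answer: -4828769693/1586 ≈ -3.0446e+6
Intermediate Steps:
O = 23/3 (O = -⅓*(-23) = 23/3 ≈ 7.6667)
H(l, b) = -227/2 (H(l, b) = 3 - ½*233 = 3 - 233/2 = -227/2)
q = -3/793 (q = 1/(-272 + 23/3) = 1/(-793/3) = -3/793 ≈ -0.0037831)
y = -712111/793 (y = 6 - (-4*(-226) - 3/793) = 6 - (904 - 3/793) = 6 - 1*716869/793 = 6 - 716869/793 = -712111/793 ≈ -898.00)
T = 646948435/793 (T = -712111/793 + 816722 = 646948435/793 ≈ 8.1582e+5)
((H(317, -1204) - 1473750) - 2386582) + T = ((-227/2 - 1473750) - 2386582) + 646948435/793 = (-2947727/2 - 2386582) + 646948435/793 = -7720891/2 + 646948435/793 = -4828769693/1586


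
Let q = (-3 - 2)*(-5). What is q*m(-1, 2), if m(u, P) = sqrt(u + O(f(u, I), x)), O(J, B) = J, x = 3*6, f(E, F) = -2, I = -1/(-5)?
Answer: 25*I*sqrt(3) ≈ 43.301*I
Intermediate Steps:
I = 1/5 (I = -1*(-1/5) = 1/5 ≈ 0.20000)
x = 18
q = 25 (q = -5*(-5) = 25)
m(u, P) = sqrt(-2 + u) (m(u, P) = sqrt(u - 2) = sqrt(-2 + u))
q*m(-1, 2) = 25*sqrt(-2 - 1) = 25*sqrt(-3) = 25*(I*sqrt(3)) = 25*I*sqrt(3)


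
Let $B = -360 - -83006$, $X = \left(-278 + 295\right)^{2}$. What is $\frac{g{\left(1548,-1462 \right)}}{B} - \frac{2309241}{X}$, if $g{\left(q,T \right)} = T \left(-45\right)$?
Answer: $- \frac{2218959516}{277729} \approx -7989.7$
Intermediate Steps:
$g{\left(q,T \right)} = - 45 T$
$X = 289$ ($X = 17^{2} = 289$)
$B = 82646$ ($B = -360 + 83006 = 82646$)
$\frac{g{\left(1548,-1462 \right)}}{B} - \frac{2309241}{X} = \frac{\left(-45\right) \left(-1462\right)}{82646} - \frac{2309241}{289} = 65790 \cdot \frac{1}{82646} - \frac{2309241}{289} = \frac{765}{961} - \frac{2309241}{289} = - \frac{2218959516}{277729}$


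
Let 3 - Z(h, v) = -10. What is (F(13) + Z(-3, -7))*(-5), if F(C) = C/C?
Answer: -70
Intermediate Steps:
Z(h, v) = 13 (Z(h, v) = 3 - 1*(-10) = 3 + 10 = 13)
F(C) = 1
(F(13) + Z(-3, -7))*(-5) = (1 + 13)*(-5) = 14*(-5) = -70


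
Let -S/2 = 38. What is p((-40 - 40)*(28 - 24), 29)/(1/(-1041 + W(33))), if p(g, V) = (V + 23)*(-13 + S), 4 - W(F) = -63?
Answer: 4507672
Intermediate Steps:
S = -76 (S = -2*38 = -76)
W(F) = 67 (W(F) = 4 - 1*(-63) = 4 + 63 = 67)
p(g, V) = -2047 - 89*V (p(g, V) = (V + 23)*(-13 - 76) = (23 + V)*(-89) = -2047 - 89*V)
p((-40 - 40)*(28 - 24), 29)/(1/(-1041 + W(33))) = (-2047 - 89*29)/(1/(-1041 + 67)) = (-2047 - 2581)/(1/(-974)) = -4628/(-1/974) = -4628*(-974) = 4507672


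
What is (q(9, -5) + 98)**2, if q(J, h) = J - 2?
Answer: 11025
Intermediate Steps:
q(J, h) = -2 + J
(q(9, -5) + 98)**2 = ((-2 + 9) + 98)**2 = (7 + 98)**2 = 105**2 = 11025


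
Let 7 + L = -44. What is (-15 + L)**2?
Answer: 4356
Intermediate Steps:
L = -51 (L = -7 - 44 = -51)
(-15 + L)**2 = (-15 - 51)**2 = (-66)**2 = 4356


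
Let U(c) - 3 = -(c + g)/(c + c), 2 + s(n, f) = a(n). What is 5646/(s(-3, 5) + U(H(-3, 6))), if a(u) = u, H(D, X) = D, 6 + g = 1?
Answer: -8469/5 ≈ -1693.8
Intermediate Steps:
g = -5 (g = -6 + 1 = -5)
s(n, f) = -2 + n
U(c) = 3 - (-5 + c)/(2*c) (U(c) = 3 - (c - 5)/(c + c) = 3 - (-5 + c)/(2*c))
5646/(s(-3, 5) + U(H(-3, 6))) = 5646/((-2 - 3) + (5/2)*(1 - 3)/(-3)) = 5646/(-5 + (5/2)*(-1/3)*(-2)) = 5646/(-5 + 5/3) = 5646/(-10/3) = -3/10*5646 = -8469/5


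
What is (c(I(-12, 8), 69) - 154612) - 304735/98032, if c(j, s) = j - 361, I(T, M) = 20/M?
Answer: -15192372791/98032 ≈ -1.5497e+5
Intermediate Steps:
c(j, s) = -361 + j
(c(I(-12, 8), 69) - 154612) - 304735/98032 = ((-361 + 20/8) - 154612) - 304735/98032 = ((-361 + 20*(1/8)) - 154612) - 304735*1/98032 = ((-361 + 5/2) - 154612) - 304735/98032 = (-717/2 - 154612) - 304735/98032 = -309941/2 - 304735/98032 = -15192372791/98032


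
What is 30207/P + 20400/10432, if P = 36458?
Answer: 33089457/11885308 ≈ 2.7841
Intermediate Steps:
30207/P + 20400/10432 = 30207/36458 + 20400/10432 = 30207*(1/36458) + 20400*(1/10432) = 30207/36458 + 1275/652 = 33089457/11885308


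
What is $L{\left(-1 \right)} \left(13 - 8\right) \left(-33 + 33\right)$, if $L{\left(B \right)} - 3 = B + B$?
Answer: $0$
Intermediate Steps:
$L{\left(B \right)} = 3 + 2 B$ ($L{\left(B \right)} = 3 + \left(B + B\right) = 3 + 2 B$)
$L{\left(-1 \right)} \left(13 - 8\right) \left(-33 + 33\right) = \left(3 + 2 \left(-1\right)\right) \left(13 - 8\right) \left(-33 + 33\right) = \left(3 - 2\right) 5 \cdot 0 = 1 \cdot 0 = 0$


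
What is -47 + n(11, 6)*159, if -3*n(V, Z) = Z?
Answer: -365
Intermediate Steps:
n(V, Z) = -Z/3
-47 + n(11, 6)*159 = -47 - ⅓*6*159 = -47 - 2*159 = -47 - 318 = -365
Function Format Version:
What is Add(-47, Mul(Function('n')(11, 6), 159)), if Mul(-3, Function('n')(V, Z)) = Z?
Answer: -365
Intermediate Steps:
Function('n')(V, Z) = Mul(Rational(-1, 3), Z)
Add(-47, Mul(Function('n')(11, 6), 159)) = Add(-47, Mul(Mul(Rational(-1, 3), 6), 159)) = Add(-47, Mul(-2, 159)) = Add(-47, -318) = -365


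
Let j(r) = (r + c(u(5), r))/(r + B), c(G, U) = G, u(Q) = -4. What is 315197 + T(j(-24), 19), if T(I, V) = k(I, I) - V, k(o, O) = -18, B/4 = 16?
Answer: 315160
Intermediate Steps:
B = 64 (B = 4*16 = 64)
j(r) = (-4 + r)/(64 + r) (j(r) = (r - 4)/(r + 64) = (-4 + r)/(64 + r))
T(I, V) = -18 - V
315197 + T(j(-24), 19) = 315197 + (-18 - 1*19) = 315197 + (-18 - 19) = 315197 - 37 = 315160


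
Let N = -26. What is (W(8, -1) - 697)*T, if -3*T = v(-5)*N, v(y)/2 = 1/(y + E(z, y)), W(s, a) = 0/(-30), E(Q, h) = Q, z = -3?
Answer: 9061/6 ≈ 1510.2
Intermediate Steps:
W(s, a) = 0 (W(s, a) = 0*(-1/30) = 0)
v(y) = 2/(-3 + y) (v(y) = 2/(y - 3) = 2/(-3 + y))
T = -13/6 (T = -2/(-3 - 5)*(-26)/3 = -2/(-8)*(-26)/3 = -2*(-⅛)*(-26)/3 = -(-1)*(-26)/12 = -⅓*13/2 = -13/6 ≈ -2.1667)
(W(8, -1) - 697)*T = (0 - 697)*(-13/6) = -697*(-13/6) = 9061/6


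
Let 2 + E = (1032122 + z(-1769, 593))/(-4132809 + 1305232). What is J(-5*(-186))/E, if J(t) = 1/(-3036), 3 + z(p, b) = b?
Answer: 2827577/20304361176 ≈ 0.00013926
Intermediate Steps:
z(p, b) = -3 + b
J(t) = -1/3036
E = -6687866/2827577 (E = -2 + (1032122 + (-3 + 593))/(-4132809 + 1305232) = -2 + (1032122 + 590)/(-2827577) = -2 + 1032712*(-1/2827577) = -2 - 1032712/2827577 = -6687866/2827577 ≈ -2.3652)
J(-5*(-186))/E = -1/(3036*(-6687866/2827577)) = -1/3036*(-2827577/6687866) = 2827577/20304361176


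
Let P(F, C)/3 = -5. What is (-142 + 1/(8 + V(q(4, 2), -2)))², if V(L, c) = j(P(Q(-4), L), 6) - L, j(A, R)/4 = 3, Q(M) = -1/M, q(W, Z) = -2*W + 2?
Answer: 13623481/676 ≈ 20153.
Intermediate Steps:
q(W, Z) = 2 - 2*W
P(F, C) = -15 (P(F, C) = 3*(-5) = -15)
j(A, R) = 12 (j(A, R) = 4*3 = 12)
V(L, c) = 12 - L
(-142 + 1/(8 + V(q(4, 2), -2)))² = (-142 + 1/(8 + (12 - (2 - 2*4))))² = (-142 + 1/(8 + (12 - (2 - 8))))² = (-142 + 1/(8 + (12 - 1*(-6))))² = (-142 + 1/(8 + (12 + 6)))² = (-142 + 1/(8 + 18))² = (-142 + 1/26)² = (-3691/26)² = 13623481/676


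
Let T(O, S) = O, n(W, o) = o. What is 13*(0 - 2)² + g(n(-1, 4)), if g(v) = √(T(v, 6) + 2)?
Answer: 52 + √6 ≈ 54.449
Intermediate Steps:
g(v) = √(2 + v) (g(v) = √(v + 2) = √(2 + v))
13*(0 - 2)² + g(n(-1, 4)) = 13*(0 - 2)² + √(2 + 4) = 13*(-2)² + √6 = 13*4 + √6 = 52 + √6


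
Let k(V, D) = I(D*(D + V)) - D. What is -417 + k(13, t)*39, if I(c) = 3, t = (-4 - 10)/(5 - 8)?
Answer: -482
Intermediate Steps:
t = 14/3 (t = -14/(-3) = -14*(-⅓) = 14/3 ≈ 4.6667)
k(V, D) = 3 - D
-417 + k(13, t)*39 = -417 + (3 - 1*14/3)*39 = -417 + (3 - 14/3)*39 = -417 - 5/3*39 = -417 - 65 = -482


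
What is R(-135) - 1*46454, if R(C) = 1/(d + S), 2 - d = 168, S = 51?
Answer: -5342211/115 ≈ -46454.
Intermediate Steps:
d = -166 (d = 2 - 1*168 = 2 - 168 = -166)
R(C) = -1/115 (R(C) = 1/(-166 + 51) = 1/(-115) = -1/115)
R(-135) - 1*46454 = -1/115 - 1*46454 = -1/115 - 46454 = -5342211/115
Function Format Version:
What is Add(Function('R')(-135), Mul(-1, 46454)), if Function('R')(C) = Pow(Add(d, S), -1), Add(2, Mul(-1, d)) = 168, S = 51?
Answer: Rational(-5342211, 115) ≈ -46454.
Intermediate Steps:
d = -166 (d = Add(2, Mul(-1, 168)) = Add(2, -168) = -166)
Function('R')(C) = Rational(-1, 115) (Function('R')(C) = Pow(Add(-166, 51), -1) = Pow(-115, -1) = Rational(-1, 115))
Add(Function('R')(-135), Mul(-1, 46454)) = Add(Rational(-1, 115), Mul(-1, 46454)) = Add(Rational(-1, 115), -46454) = Rational(-5342211, 115)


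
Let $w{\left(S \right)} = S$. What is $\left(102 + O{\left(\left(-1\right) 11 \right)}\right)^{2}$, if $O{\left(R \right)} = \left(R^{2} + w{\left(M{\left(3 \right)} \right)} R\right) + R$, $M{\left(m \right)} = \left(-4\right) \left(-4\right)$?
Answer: $1296$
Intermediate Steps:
$M{\left(m \right)} = 16$
$O{\left(R \right)} = R^{2} + 17 R$ ($O{\left(R \right)} = \left(R^{2} + 16 R\right) + R = R^{2} + 17 R$)
$\left(102 + O{\left(\left(-1\right) 11 \right)}\right)^{2} = \left(102 + \left(-1\right) 11 \left(17 - 11\right)\right)^{2} = \left(102 - 11 \left(17 - 11\right)\right)^{2} = \left(102 - 66\right)^{2} = 36^{2} = 1296$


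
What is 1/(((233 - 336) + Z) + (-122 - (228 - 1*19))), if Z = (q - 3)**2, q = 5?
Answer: -1/430 ≈ -0.0023256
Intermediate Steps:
Z = 4 (Z = (5 - 3)**2 = 2**2 = 4)
1/(((233 - 336) + Z) + (-122 - (228 - 1*19))) = 1/(((233 - 336) + 4) + (-122 - (228 - 1*19))) = 1/((-103 + 4) + (-122 - (228 - 19))) = 1/(-99 + (-122 - 1*209)) = 1/(-99 + (-122 - 209)) = 1/(-99 - 331) = 1/(-430) = -1/430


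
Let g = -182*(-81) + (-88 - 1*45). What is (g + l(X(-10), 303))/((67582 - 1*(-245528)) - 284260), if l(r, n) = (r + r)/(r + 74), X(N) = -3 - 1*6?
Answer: 949567/1875250 ≈ 0.50637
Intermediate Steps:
X(N) = -9 (X(N) = -3 - 6 = -9)
g = 14609 (g = 14742 + (-88 - 45) = 14742 - 133 = 14609)
l(r, n) = 2*r/(74 + r) (l(r, n) = (2*r)/(74 + r) = 2*r/(74 + r))
(g + l(X(-10), 303))/((67582 - 1*(-245528)) - 284260) = (14609 + 2*(-9)/(74 - 9))/((67582 - 1*(-245528)) - 284260) = (14609 + 2*(-9)/65)/((67582 + 245528) - 284260) = (14609 + 2*(-9)*(1/65))/(313110 - 284260) = (14609 - 18/65)/28850 = (949567/65)*(1/28850) = 949567/1875250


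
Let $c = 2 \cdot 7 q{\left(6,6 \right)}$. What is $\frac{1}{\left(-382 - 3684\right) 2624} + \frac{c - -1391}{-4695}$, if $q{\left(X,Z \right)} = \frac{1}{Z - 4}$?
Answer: $- \frac{4971841309}{16697272960} \approx -0.29776$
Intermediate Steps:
$q{\left(X,Z \right)} = \frac{1}{-4 + Z}$
$c = 7$ ($c = \frac{2 \cdot 7}{-4 + 6} = \frac{14}{2} = 14 \cdot \frac{1}{2} = 7$)
$\frac{1}{\left(-382 - 3684\right) 2624} + \frac{c - -1391}{-4695} = \frac{1}{\left(-382 - 3684\right) 2624} + \frac{7 - -1391}{-4695} = \frac{1}{-4066} \cdot \frac{1}{2624} + \left(7 + 1391\right) \left(- \frac{1}{4695}\right) = \left(- \frac{1}{4066}\right) \frac{1}{2624} + 1398 \left(- \frac{1}{4695}\right) = - \frac{1}{10669184} - \frac{466}{1565} = - \frac{4971841309}{16697272960}$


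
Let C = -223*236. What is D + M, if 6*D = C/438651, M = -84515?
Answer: -111217794109/1315953 ≈ -84515.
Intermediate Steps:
C = -52628
D = -26314/1315953 (D = (-52628/438651)/6 = (-52628*1/438651)/6 = (⅙)*(-52628/438651) = -26314/1315953 ≈ -0.019996)
D + M = -26314/1315953 - 84515 = -111217794109/1315953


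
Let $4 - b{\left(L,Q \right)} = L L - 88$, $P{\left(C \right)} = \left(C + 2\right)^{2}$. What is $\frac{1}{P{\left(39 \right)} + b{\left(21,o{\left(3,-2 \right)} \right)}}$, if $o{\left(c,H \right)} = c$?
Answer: $\frac{1}{1332} \approx 0.00075075$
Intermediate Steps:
$P{\left(C \right)} = \left(2 + C\right)^{2}$
$b{\left(L,Q \right)} = 92 - L^{2}$ ($b{\left(L,Q \right)} = 4 - \left(L L - 88\right) = 4 - \left(L^{2} - 88\right) = 4 - \left(-88 + L^{2}\right) = 92 - L^{2}$)
$\frac{1}{P{\left(39 \right)} + b{\left(21,o{\left(3,-2 \right)} \right)}} = \frac{1}{\left(2 + 39\right)^{2} + \left(92 - 21^{2}\right)} = \frac{1}{41^{2} + \left(92 - 441\right)} = \frac{1}{1681 + \left(92 - 441\right)} = \frac{1}{1681 - 349} = \frac{1}{1332}$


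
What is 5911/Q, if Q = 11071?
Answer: 5911/11071 ≈ 0.53392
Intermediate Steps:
5911/Q = 5911/11071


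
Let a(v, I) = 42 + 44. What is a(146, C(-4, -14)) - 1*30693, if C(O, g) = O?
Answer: -30607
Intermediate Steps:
a(v, I) = 86
a(146, C(-4, -14)) - 1*30693 = 86 - 1*30693 = 86 - 30693 = -30607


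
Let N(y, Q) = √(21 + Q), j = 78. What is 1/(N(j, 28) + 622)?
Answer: 1/629 ≈ 0.0015898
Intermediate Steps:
1/(N(j, 28) + 622) = 1/(√(21 + 28) + 622) = 1/(√49 + 622) = 1/(7 + 622) = 1/629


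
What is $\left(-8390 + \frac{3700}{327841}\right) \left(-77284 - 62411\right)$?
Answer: $\frac{384242593001550}{327841} \approx 1.172 \cdot 10^{9}$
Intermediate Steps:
$\left(-8390 + \frac{3700}{327841}\right) \left(-77284 - 62411\right) = \left(-8390 + 3700 \cdot \frac{1}{327841}\right) \left(-139695\right) = \left(-8390 + \frac{3700}{327841}\right) \left(-139695\right) = \left(- \frac{2750582290}{327841}\right) \left(-139695\right) = \frac{384242593001550}{327841}$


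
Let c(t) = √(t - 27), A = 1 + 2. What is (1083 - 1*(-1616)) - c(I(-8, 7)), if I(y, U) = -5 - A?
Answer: 2699 - I*√35 ≈ 2699.0 - 5.9161*I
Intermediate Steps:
A = 3
I(y, U) = -8 (I(y, U) = -5 - 1*3 = -5 - 3 = -8)
c(t) = √(-27 + t)
(1083 - 1*(-1616)) - c(I(-8, 7)) = (1083 - 1*(-1616)) - √(-27 - 8) = (1083 + 1616) - √(-35) = 2699 - I*√35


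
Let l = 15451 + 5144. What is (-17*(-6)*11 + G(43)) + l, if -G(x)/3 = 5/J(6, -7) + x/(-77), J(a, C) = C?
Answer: 238929/11 ≈ 21721.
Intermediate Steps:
l = 20595
G(x) = 15/7 + 3*x/77 (G(x) = -3*(5/(-7) + x/(-77)) = -3*(5*(-1/7) + x*(-1/77)) = -3*(-5/7 - x/77) = 15/7 + 3*x/77)
(-17*(-6)*11 + G(43)) + l = (-17*(-6)*11 + (15/7 + (3/77)*43)) + 20595 = (102*11 + (15/7 + 129/77)) + 20595 = (1122 + 42/11) + 20595 = 12384/11 + 20595 = 238929/11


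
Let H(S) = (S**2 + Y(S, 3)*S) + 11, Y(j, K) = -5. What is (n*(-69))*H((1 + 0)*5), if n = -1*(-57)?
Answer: -43263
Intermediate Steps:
H(S) = 11 + S**2 - 5*S (H(S) = (S**2 - 5*S) + 11 = 11 + S**2 - 5*S)
n = 57
(n*(-69))*H((1 + 0)*5) = (57*(-69))*(11 + ((1 + 0)*5)**2 - 5*(1 + 0)*5) = -3933*(11 + (1*5)**2 - 5*5) = -3933*(11 + 5**2 - 5*5) = -3933*(11 + 25 - 25) = -3933*11 = -43263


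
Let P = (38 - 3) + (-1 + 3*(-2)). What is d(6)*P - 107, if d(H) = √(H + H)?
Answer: -107 + 56*√3 ≈ -10.005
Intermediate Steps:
d(H) = √2*√H (d(H) = √(2*H) = √2*√H)
P = 28 (P = 35 + (-1 - 6) = 35 - 7 = 28)
d(6)*P - 107 = (√2*√6)*28 - 107 = (2*√3)*28 - 107 = 56*√3 - 107 = -107 + 56*√3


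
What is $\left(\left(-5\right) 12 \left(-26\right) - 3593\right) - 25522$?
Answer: $-27555$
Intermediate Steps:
$\left(\left(-5\right) 12 \left(-26\right) - 3593\right) - 25522 = \left(\left(-60\right) \left(-26\right) - 3593\right) - 25522 = \left(1560 - 3593\right) - 25522 = -2033 - 25522 = -27555$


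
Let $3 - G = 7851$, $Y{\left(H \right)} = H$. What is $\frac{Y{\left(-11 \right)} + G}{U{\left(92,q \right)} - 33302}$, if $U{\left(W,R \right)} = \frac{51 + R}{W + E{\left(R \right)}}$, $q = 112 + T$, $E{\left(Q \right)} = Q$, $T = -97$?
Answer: $\frac{840913}{3563248} \approx 0.236$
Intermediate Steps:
$q = 15$ ($q = 112 - 97 = 15$)
$G = -7848$ ($G = 3 - 7851 = -7848$)
$U{\left(W,R \right)} = \frac{51 + R}{R + W}$ ($U{\left(W,R \right)} = \frac{51 + R}{W + R} = \frac{51 + R}{R + W}$)
$\frac{Y{\left(-11 \right)} + G}{U{\left(92,q \right)} - 33302} = \frac{-11 - 7848}{\frac{51 + 15}{15 + 92} - 33302} = - \frac{7859}{\frac{1}{107} \cdot 66 - 33302} = - \frac{7859}{\frac{66}{107} - 33302} = - \frac{7859}{- \frac{3563248}{107}} = \left(-7859\right) \left(- \frac{107}{3563248}\right) = \frac{840913}{3563248}$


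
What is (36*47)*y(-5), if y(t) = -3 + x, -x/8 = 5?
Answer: -72756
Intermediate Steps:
x = -40 (x = -8*5 = -40)
y(t) = -43 (y(t) = -3 - 40 = -43)
(36*47)*y(-5) = (36*47)*(-43) = 1692*(-43) = -72756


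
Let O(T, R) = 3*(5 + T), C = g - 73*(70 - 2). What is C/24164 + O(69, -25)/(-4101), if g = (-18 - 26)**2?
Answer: -1481853/8258047 ≈ -0.17944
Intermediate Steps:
g = 1936 (g = (-44)**2 = 1936)
C = -3028 (C = 1936 - 73*(70 - 2) = 1936 - 73*68 = 1936 - 4964 = -3028)
O(T, R) = 15 + 3*T
C/24164 + O(69, -25)/(-4101) = -3028/24164 + (15 + 3*69)/(-4101) = -3028*1/24164 + (15 + 207)*(-1/4101) = -757/6041 + 222*(-1/4101) = -757/6041 - 74/1367 = -1481853/8258047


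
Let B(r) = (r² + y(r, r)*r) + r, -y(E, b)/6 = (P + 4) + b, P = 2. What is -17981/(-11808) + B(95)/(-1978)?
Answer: 303832009/11678112 ≈ 26.017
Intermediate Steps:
y(E, b) = -36 - 6*b (y(E, b) = -6*((2 + 4) + b) = -6*(6 + b) = -36 - 6*b)
B(r) = r + r² + r*(-36 - 6*r) (B(r) = (r² + (-36 - 6*r)*r) + r = (r² + r*(-36 - 6*r)) + r = r + r² + r*(-36 - 6*r))
-17981/(-11808) + B(95)/(-1978) = -17981/(-11808) - 5*95*(7 + 95)/(-1978) = -17981*(-1/11808) - 5*95*102*(-1/1978) = 17981/11808 - 48450*(-1/1978) = 17981/11808 + 24225/989 = 303832009/11678112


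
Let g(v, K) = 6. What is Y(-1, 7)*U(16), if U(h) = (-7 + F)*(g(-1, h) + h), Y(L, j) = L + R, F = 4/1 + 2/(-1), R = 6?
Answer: -550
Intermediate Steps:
F = 2 (F = 4*1 + 2*(-1) = 4 - 2 = 2)
Y(L, j) = 6 + L (Y(L, j) = L + 6 = 6 + L)
U(h) = -30 - 5*h (U(h) = (-7 + 2)*(6 + h) = -5*(6 + h) = -30 - 5*h)
Y(-1, 7)*U(16) = (6 - 1)*(-30 - 5*16) = 5*(-30 - 80) = 5*(-110) = -550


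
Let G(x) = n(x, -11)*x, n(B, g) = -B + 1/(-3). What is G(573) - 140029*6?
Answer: -1168694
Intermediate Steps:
n(B, g) = -⅓ - B (n(B, g) = -B - ⅓ = -⅓ - B)
G(x) = x*(-⅓ - x) (G(x) = (-⅓ - x)*x = x*(-⅓ - x))
G(573) - 140029*6 = -1*573*(⅓ + 573) - 140029*6 = -1*573*1720/3 - 840174 = -328520 - 840174 = -1168694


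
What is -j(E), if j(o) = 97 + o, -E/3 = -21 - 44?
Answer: -292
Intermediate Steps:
E = 195 (E = -3*(-21 - 44) = -3*(-65) = 195)
-j(E) = -(97 + 195) = -1*292 = -292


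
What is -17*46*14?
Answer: -10948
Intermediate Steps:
-17*46*14 = -782*14 = -10948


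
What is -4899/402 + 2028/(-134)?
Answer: -3661/134 ≈ -27.321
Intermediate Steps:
-4899/402 + 2028/(-134) = -4899*1/402 + 2028*(-1/134) = -1633/134 - 1014/67 = -3661/134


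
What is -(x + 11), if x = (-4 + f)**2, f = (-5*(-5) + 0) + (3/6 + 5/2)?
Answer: -587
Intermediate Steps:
f = 28 (f = (25 + 0) + (3*(1/6) + 5*(1/2)) = 25 + (1/2 + 5/2) = 25 + 3 = 28)
x = 576 (x = (-4 + 28)**2 = 24**2 = 576)
-(x + 11) = -(576 + 11) = -1*587 = -587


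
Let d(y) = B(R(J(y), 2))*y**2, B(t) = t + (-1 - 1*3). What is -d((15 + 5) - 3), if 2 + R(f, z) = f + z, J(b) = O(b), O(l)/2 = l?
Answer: -8670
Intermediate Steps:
O(l) = 2*l
J(b) = 2*b
R(f, z) = -2 + f + z (R(f, z) = -2 + (f + z) = -2 + f + z)
B(t) = -4 + t (B(t) = t + (-1 - 3) = t - 4 = -4 + t)
d(y) = y**2*(-4 + 2*y) (d(y) = (-4 + (-2 + 2*y + 2))*y**2 = (-4 + 2*y)*y**2 = y**2*(-4 + 2*y))
-d((15 + 5) - 3) = -2*((15 + 5) - 3)**2*(-2 + ((15 + 5) - 3)) = -2*(20 - 3)**2*(-2 + (20 - 3)) = -2*17**2*(-2 + 17) = -2*289*15 = -1*8670 = -8670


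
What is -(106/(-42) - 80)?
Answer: 1733/21 ≈ 82.524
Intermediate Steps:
-(106/(-42) - 80) = -(106*(-1/42) - 80) = -(-53/21 - 80) = -1*(-1733/21) = 1733/21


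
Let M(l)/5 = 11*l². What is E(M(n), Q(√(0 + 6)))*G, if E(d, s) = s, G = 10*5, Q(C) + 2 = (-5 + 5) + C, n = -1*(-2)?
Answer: -100 + 50*√6 ≈ 22.474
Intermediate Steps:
n = 2
M(l) = 55*l² (M(l) = 5*(11*l²) = 55*l²)
Q(C) = -2 + C (Q(C) = -2 + ((-5 + 5) + C) = -2 + (0 + C) = -2 + C)
G = 50
E(M(n), Q(√(0 + 6)))*G = (-2 + √(0 + 6))*50 = (-2 + √6)*50 = -100 + 50*√6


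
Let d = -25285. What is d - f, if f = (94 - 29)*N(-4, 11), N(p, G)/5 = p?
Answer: -23985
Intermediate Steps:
N(p, G) = 5*p
f = -1300 (f = (94 - 29)*(5*(-4)) = 65*(-20) = -1300)
d - f = -25285 - 1*(-1300) = -25285 + 1300 = -23985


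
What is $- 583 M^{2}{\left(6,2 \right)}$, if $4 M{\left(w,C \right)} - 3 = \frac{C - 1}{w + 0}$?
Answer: $- \frac{210463}{576} \approx -365.39$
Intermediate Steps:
$M{\left(w,C \right)} = \frac{3}{4} + \frac{-1 + C}{4 w}$ ($M{\left(w,C \right)} = \frac{3}{4} + \frac{\left(C - 1\right) \frac{1}{w + 0}}{4} = \frac{3}{4} + \frac{\left(-1 + C\right) \frac{1}{w}}{4} = \frac{3}{4} + \frac{\frac{1}{w} \left(-1 + C\right)}{4} = \frac{3}{4} + \frac{-1 + C}{4 w}$)
$- 583 M^{2}{\left(6,2 \right)} = - 583 \left(\frac{-1 + 2 + 3 \cdot 6}{4 \cdot 6}\right)^{2} = - 583 \left(\frac{1}{4} \cdot \frac{1}{6} \left(-1 + 2 + 18\right)\right)^{2} = - 583 \left(\frac{1}{4} \cdot \frac{1}{6} \cdot 19\right)^{2} = - 583 \left(\frac{19}{24}\right)^{2} = \left(-583\right) \frac{361}{576} = - \frac{210463}{576}$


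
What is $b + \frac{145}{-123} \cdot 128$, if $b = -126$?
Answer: $- \frac{34058}{123} \approx -276.89$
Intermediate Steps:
$b + \frac{145}{-123} \cdot 128 = -126 + \frac{145}{-123} \cdot 128 = -126 + 145 \left(- \frac{1}{123}\right) 128 = -126 - \frac{18560}{123} = - \frac{34058}{123}$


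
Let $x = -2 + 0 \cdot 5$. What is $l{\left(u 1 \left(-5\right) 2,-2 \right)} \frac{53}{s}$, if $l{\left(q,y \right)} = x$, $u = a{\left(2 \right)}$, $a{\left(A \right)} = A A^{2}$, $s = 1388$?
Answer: $- \frac{53}{694} \approx -0.076369$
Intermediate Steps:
$a{\left(A \right)} = A^{3}$
$x = -2$ ($x = -2 + 0 = -2$)
$u = 8$ ($u = 2^{3} = 8$)
$l{\left(q,y \right)} = -2$
$l{\left(u 1 \left(-5\right) 2,-2 \right)} \frac{53}{s} = - 2 \cdot \frac{53}{1388} = - 2 \cdot 53 \cdot \frac{1}{1388} = \left(-2\right) \frac{53}{1388} = - \frac{53}{694}$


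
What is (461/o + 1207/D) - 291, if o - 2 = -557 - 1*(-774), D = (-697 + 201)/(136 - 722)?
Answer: 61759105/54312 ≈ 1137.1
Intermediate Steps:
D = 248/293 (D = -496/(-586) = -496*(-1/586) = 248/293 ≈ 0.84642)
o = 219 (o = 2 + (-557 - 1*(-774)) = 2 + (-557 + 774) = 2 + 217 = 219)
(461/o + 1207/D) - 291 = (461/219 + 1207/(248/293)) - 291 = (461*(1/219) + 1207*(293/248)) - 291 = (461/219 + 353651/248) - 291 = 77563897/54312 - 291 = 61759105/54312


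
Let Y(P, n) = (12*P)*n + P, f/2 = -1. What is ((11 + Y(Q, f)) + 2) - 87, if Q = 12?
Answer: -350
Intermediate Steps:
f = -2 (f = 2*(-1) = -2)
Y(P, n) = P + 12*P*n (Y(P, n) = 12*P*n + P = P + 12*P*n)
((11 + Y(Q, f)) + 2) - 87 = ((11 + 12*(1 + 12*(-2))) + 2) - 87 = ((11 + 12*(1 - 24)) + 2) - 87 = ((11 + 12*(-23)) + 2) - 87 = ((11 - 276) + 2) - 87 = (-265 + 2) - 87 = -263 - 87 = -350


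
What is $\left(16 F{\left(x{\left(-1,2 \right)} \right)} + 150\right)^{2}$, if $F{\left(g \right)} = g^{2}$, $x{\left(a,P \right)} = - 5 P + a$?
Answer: $4351396$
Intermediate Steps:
$x{\left(a,P \right)} = a - 5 P$
$\left(16 F{\left(x{\left(-1,2 \right)} \right)} + 150\right)^{2} = \left(16 \left(-1 - 10\right)^{2} + 150\right)^{2} = \left(16 \left(-11\right)^{2} + 150\right)^{2} = \left(16 \cdot 121 + 150\right)^{2} = \left(1936 + 150\right)^{2} = 2086^{2} = 4351396$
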